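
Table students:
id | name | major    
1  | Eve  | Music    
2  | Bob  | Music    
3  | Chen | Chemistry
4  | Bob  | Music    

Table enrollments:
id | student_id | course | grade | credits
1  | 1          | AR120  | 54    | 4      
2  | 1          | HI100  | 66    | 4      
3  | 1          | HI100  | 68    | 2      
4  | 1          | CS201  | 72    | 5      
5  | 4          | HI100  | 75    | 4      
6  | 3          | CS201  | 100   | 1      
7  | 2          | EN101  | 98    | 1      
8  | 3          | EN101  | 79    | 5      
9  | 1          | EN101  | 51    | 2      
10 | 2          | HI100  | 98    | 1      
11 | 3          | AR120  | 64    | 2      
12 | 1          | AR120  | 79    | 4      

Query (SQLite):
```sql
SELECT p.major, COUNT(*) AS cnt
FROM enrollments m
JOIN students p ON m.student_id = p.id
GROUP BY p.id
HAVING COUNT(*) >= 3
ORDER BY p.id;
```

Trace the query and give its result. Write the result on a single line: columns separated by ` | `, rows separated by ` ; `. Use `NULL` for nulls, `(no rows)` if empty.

Join each enrollments row to its students via student_id.
Group joined rows by students.id; compute COUNT(*) per group.
HAVING: keep groups with count ≥ 3.
  1: ids {1, 2, 3, 4, 9, 12} → COUNT(*)=6
  2: ids {7, 10} → COUNT(*)=2
  3: ids {6, 8, 11} → COUNT(*)=3
  4: ids {5} → COUNT(*)=1

Music | 6 ; Chemistry | 3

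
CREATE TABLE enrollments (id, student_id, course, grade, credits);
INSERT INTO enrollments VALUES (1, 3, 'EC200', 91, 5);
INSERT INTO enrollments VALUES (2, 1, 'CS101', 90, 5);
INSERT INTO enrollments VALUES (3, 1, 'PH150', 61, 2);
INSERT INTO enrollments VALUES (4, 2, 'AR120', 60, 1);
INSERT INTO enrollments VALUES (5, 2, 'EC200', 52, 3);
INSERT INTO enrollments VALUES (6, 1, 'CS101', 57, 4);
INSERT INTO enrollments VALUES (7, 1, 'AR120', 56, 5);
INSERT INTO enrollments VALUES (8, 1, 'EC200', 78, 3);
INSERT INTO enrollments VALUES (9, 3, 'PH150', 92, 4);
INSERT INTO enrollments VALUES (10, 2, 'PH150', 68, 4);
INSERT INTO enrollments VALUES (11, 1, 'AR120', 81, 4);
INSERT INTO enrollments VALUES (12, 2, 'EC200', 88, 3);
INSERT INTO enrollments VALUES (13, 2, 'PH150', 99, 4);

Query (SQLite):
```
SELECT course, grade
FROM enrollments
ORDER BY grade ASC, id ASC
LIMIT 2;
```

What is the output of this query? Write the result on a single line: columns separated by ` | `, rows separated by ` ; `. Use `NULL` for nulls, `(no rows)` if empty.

EC200 | 52 ; AR120 | 56

Sort by grade asc, tiebreak id asc: (52, id=5), (56, id=7), (57, id=6), (60, id=4), (61, id=3) …. Take first 2.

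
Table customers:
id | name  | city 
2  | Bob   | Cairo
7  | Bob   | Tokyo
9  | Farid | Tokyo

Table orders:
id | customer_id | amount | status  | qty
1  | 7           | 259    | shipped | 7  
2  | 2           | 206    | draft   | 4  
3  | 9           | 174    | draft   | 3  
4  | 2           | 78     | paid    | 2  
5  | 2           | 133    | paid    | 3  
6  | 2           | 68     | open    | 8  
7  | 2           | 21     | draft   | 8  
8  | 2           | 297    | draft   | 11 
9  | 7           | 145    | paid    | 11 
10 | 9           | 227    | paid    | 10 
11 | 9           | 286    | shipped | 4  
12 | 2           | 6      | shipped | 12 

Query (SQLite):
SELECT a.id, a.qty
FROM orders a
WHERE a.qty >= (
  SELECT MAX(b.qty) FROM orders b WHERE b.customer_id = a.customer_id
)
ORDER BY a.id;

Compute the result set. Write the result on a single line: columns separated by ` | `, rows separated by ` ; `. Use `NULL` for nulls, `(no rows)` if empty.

For each orders row a, compute MAX(qty) over rows sharing a.customer_id.
Keep row a if a.qty >= that per-group MAX.
  customer_id=2: MAX(qty) = 12
  customer_id=7: MAX(qty) = 11
  customer_id=9: MAX(qty) = 10

9 | 11 ; 10 | 10 ; 12 | 12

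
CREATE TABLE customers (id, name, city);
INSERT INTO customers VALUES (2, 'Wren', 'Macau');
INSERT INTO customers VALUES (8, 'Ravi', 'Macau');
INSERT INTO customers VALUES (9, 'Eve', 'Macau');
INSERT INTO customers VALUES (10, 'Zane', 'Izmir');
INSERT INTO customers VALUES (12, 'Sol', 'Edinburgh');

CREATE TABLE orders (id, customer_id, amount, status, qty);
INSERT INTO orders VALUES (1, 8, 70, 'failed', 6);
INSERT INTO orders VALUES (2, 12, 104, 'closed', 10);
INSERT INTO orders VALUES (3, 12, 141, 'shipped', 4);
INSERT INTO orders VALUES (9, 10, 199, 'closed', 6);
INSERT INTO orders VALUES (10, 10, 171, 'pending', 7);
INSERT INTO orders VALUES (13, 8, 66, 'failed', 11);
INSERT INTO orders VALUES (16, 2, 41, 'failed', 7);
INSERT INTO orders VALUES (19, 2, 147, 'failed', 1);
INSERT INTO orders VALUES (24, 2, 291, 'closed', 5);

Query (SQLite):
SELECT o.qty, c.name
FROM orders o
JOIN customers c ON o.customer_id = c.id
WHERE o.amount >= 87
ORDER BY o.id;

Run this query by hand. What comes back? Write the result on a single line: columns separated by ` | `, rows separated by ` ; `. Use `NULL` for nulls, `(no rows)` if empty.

10 | Sol ; 4 | Sol ; 6 | Zane ; 7 | Zane ; 1 | Wren ; 5 | Wren

Each orders row matches the customers row where customer_id = customers.id.
Then keep rows with o.amount >= 87.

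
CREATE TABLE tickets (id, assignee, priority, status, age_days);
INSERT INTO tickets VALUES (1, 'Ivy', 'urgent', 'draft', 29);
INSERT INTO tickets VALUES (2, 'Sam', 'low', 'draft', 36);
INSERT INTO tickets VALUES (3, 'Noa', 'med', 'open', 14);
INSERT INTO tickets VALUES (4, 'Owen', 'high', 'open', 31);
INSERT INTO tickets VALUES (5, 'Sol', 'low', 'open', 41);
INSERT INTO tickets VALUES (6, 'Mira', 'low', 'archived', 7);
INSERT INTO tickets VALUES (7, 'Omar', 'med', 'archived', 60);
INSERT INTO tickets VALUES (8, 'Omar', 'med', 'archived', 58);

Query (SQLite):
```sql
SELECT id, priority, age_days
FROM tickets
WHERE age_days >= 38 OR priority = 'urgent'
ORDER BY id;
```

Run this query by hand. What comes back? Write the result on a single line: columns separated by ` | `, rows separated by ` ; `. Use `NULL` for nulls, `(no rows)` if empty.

1 | urgent | 29 ; 5 | low | 41 ; 7 | med | 60 ; 8 | med | 58

age_days >= 38: ids {5, 7, 8}
priority = 'urgent': ids {1}
Combine with OR.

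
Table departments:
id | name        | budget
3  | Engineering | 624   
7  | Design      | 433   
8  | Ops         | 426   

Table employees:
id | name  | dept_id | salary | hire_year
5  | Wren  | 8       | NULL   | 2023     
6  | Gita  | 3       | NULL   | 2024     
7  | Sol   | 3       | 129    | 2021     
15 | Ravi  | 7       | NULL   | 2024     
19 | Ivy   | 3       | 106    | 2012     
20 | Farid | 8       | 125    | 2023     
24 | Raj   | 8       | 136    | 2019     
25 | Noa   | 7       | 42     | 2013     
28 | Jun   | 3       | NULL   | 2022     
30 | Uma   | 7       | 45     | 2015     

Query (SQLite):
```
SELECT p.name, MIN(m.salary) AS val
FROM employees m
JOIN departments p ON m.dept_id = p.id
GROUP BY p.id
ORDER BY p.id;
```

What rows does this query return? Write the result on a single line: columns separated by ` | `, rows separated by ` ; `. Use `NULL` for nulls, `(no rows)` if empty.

Engineering | 106 ; Design | 42 ; Ops | 125

Join each employees row to its departments via dept_id.
Group joined rows by departments.id; compute MIN(m.salary) per group.
  3: ids {6, 7, 19, 28} → MIN(m.salary)=106
  7: ids {15, 25, 30} → MIN(m.salary)=42
  8: ids {5, 20, 24} → MIN(m.salary)=125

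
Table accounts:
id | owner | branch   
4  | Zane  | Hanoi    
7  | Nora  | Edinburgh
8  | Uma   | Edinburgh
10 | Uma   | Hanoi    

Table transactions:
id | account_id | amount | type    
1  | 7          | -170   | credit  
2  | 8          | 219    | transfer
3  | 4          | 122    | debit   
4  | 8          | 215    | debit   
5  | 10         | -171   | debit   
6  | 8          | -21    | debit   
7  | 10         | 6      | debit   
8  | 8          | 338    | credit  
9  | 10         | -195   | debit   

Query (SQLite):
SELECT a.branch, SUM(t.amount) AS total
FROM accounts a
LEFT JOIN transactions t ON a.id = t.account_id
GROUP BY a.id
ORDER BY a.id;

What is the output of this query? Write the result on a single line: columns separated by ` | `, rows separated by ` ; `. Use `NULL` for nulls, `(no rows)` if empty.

Hanoi | 122 ; Edinburgh | -170 ; Edinburgh | 751 ; Hanoi | -360

LEFT JOIN keeps every accounts row; unmatched ones get NULL for transactions columns.
Group by accounts.id and compute SUM(t.amount). SUM over an all-NULL group is NULL.
  4: ids {3} → SUM(t.amount)=122
  7: ids {1} → SUM(t.amount)=-170
  8: ids {2, 4, 6, 8} → SUM(t.amount)=751
  10: ids {5, 7, 9} → SUM(t.amount)=-360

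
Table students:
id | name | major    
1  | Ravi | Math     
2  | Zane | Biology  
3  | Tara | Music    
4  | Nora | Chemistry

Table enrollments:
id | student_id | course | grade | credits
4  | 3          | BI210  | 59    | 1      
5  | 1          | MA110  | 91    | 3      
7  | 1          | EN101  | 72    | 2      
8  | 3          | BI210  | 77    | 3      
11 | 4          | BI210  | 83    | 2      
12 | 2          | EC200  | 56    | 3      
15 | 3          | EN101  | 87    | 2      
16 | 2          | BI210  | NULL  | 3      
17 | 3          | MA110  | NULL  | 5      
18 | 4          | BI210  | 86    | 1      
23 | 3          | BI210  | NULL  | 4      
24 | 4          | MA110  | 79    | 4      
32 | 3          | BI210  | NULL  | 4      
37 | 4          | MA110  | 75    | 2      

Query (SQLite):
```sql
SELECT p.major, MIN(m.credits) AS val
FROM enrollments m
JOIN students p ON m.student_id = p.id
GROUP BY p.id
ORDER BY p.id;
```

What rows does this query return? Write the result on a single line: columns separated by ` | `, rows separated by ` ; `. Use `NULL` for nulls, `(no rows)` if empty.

Math | 2 ; Biology | 3 ; Music | 1 ; Chemistry | 1

Join each enrollments row to its students via student_id.
Group joined rows by students.id; compute MIN(m.credits) per group.
  1: ids {5, 7} → MIN(m.credits)=2
  2: ids {12, 16} → MIN(m.credits)=3
  3: ids {4, 8, 15, 17, 23, 32} → MIN(m.credits)=1
  4: ids {11, 18, 24, 37} → MIN(m.credits)=1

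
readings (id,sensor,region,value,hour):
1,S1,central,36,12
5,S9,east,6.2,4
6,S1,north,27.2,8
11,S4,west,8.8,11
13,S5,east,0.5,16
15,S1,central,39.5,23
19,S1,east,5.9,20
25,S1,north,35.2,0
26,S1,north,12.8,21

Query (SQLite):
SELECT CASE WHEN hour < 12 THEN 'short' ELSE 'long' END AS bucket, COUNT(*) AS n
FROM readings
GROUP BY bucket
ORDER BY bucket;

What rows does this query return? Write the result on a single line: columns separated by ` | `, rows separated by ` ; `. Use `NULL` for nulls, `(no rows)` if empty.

Bucket rows by hour < 12 → 'short' else 'long'; count each bucket.

long | 5 ; short | 4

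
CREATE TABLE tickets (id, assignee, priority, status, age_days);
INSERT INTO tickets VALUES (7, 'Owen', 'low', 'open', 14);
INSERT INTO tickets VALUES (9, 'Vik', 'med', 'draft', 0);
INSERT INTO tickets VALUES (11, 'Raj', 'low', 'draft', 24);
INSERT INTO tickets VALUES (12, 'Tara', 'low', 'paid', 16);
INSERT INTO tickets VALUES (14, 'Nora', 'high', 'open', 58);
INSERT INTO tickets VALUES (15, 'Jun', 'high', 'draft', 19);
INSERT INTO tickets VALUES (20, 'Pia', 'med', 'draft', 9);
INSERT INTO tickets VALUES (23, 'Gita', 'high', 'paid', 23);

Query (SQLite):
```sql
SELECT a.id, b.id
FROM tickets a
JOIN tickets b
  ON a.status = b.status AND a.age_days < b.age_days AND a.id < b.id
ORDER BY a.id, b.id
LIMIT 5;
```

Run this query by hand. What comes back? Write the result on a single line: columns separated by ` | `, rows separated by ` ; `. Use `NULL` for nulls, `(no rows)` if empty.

Pairs (a,b) with same status, a.age_days < b.age_days, a.id < b.id.
status groups: draft:{9,11,15,20} open:{7,14} paid:{12,23}
Ordered by (a.id, b.id); first 5.

7 | 14 ; 9 | 11 ; 9 | 15 ; 9 | 20 ; 12 | 23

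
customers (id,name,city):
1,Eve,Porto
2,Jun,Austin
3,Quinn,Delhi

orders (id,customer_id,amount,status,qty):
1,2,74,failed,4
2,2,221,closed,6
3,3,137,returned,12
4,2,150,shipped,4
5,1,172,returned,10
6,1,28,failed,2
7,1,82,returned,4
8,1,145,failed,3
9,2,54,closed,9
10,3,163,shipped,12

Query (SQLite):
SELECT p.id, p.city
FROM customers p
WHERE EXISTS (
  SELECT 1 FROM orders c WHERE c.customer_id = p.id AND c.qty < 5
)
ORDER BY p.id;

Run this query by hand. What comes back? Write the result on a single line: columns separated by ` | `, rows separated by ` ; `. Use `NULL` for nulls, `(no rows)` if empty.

1 | Porto ; 2 | Austin

For each customers row, check whether any orders with matching customer_id has qty < 5.
Keep rows where that is true.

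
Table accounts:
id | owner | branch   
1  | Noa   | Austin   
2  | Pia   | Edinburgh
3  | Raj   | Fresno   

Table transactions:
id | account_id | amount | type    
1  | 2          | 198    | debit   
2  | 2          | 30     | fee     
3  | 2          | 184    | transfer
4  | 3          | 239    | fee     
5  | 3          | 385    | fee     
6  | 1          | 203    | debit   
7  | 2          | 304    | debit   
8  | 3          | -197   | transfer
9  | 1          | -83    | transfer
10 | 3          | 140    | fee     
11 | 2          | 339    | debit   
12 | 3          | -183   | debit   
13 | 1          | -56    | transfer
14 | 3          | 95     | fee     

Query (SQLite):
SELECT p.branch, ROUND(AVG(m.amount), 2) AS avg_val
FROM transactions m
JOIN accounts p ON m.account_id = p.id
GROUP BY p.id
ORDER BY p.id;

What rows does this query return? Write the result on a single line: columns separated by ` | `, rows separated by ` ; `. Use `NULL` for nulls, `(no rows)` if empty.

Join each transactions row to its accounts via account_id.
Group joined rows by accounts.id; compute ROUND(AVG(m.amount), 2) per group.
  1: ids {6, 9, 13} → ROUND(AVG(m.amount), 2)=21.33
  2: ids {1, 2, 3, 7, 11} → ROUND(AVG(m.amount), 2)=211
  3: ids {4, 5, 8, 10, 12, 14} → ROUND(AVG(m.amount), 2)=79.83

Austin | 21.33 ; Edinburgh | 211 ; Fresno | 79.83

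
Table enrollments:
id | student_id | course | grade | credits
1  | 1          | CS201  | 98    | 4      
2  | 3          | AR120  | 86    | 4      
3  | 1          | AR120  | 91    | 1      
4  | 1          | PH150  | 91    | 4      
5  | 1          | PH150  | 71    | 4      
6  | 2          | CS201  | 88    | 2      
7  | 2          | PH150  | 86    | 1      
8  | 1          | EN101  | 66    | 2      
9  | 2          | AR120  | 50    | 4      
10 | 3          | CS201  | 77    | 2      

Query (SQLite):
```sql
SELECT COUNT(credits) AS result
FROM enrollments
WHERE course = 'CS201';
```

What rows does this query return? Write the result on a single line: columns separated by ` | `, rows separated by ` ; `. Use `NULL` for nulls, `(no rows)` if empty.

Rows where course='CS201' → credits values: [4, 2, 2].
COUNT(credits) counts non-NULL values → 3.

3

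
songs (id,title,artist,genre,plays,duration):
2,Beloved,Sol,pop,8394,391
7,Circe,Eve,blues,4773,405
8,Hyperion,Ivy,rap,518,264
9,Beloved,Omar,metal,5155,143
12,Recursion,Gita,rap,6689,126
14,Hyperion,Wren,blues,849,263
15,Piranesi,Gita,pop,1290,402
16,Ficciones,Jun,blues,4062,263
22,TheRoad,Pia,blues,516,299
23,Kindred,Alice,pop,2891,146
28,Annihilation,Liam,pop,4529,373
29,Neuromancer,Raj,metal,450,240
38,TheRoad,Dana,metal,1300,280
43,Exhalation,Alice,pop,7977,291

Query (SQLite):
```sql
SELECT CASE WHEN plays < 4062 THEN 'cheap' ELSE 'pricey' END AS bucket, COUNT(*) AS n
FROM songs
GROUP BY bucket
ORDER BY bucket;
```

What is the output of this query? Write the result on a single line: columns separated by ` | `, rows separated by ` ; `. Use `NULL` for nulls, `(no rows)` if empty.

Bucket rows by plays < 4062 → 'cheap' else 'pricey'; count each bucket.

cheap | 7 ; pricey | 7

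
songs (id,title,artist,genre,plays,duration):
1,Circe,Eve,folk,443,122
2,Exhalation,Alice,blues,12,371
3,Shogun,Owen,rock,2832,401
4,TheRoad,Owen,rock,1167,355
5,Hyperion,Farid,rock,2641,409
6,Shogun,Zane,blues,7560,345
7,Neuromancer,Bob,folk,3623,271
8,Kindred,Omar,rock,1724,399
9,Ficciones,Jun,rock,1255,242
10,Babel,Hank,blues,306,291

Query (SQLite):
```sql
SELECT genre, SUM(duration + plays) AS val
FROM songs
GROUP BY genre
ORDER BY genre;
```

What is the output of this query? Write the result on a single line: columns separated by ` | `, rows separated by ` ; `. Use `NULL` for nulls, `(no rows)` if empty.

blues | 8885 ; folk | 4459 ; rock | 11425

For each row compute duration + plays.
Group by genre; take SUM of the expression per group.
  blues: ids {2, 6, 10} → SUM(duration + plays)=8885
  folk: ids {1, 7} → SUM(duration + plays)=4459
  rock: ids {3, 4, 5, 8, 9} → SUM(duration + plays)=11425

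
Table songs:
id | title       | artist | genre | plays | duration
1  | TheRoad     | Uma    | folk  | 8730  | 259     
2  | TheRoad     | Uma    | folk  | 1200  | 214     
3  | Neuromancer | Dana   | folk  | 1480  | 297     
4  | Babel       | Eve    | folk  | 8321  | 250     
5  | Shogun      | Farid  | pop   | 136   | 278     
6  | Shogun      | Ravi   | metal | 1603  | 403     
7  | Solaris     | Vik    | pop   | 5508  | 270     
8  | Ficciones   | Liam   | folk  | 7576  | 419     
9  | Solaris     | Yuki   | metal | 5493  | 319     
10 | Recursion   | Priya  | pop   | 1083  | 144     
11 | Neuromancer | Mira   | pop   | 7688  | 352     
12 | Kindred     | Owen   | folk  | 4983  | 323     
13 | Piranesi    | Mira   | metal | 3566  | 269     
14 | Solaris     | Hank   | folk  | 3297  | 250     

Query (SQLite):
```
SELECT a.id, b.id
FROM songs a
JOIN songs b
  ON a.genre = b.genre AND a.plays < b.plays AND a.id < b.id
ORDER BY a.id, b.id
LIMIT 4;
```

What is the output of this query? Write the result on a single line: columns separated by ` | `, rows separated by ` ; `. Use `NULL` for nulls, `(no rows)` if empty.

2 | 3 ; 2 | 4 ; 2 | 8 ; 2 | 12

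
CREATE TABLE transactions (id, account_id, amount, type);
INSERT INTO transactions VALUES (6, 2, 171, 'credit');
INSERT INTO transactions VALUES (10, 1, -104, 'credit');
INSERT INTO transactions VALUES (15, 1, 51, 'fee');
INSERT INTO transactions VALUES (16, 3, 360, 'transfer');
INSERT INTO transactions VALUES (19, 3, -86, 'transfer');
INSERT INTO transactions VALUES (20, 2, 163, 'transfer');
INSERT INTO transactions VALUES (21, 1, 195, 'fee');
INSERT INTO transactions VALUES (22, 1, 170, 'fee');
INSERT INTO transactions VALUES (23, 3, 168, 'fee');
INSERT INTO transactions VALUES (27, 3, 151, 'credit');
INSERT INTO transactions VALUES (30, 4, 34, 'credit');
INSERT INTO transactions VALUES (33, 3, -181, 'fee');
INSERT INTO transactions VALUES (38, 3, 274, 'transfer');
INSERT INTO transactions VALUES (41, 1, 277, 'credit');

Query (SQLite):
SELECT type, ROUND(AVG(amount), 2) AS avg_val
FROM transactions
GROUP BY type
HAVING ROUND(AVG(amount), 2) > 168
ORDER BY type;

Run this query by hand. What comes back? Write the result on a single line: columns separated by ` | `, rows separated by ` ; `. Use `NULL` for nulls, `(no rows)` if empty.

transfer | 177.75

Partition transactions by type; compute ROUND(AVG(amount), 2) within each group.
HAVING: keep groups where ROUND(AVG(amount), 2) > 168.
  credit: ids {6, 10, 27, 30, 41} → ROUND(AVG(amount), 2)=105.8
  fee: ids {15, 21, 22, 23, 33} → ROUND(AVG(amount), 2)=80.6
  transfer: ids {16, 19, 20, 38} → ROUND(AVG(amount), 2)=177.75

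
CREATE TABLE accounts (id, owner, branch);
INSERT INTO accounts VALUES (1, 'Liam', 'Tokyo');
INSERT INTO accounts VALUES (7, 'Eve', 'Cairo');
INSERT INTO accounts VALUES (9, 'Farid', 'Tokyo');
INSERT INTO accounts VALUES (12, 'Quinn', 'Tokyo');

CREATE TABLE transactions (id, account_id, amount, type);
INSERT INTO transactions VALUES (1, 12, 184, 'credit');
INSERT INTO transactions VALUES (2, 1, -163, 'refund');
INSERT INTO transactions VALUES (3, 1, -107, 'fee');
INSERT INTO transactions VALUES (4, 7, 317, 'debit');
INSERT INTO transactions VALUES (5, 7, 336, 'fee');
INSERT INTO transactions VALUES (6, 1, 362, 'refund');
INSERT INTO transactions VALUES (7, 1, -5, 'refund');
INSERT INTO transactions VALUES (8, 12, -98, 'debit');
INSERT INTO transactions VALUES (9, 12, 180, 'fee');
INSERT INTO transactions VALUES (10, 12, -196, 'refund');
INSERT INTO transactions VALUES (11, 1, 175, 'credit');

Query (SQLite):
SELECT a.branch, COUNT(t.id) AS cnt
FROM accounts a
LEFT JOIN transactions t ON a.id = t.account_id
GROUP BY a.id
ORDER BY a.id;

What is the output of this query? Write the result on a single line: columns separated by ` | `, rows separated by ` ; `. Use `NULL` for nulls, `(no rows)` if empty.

Tokyo | 5 ; Cairo | 2 ; Tokyo | 0 ; Tokyo | 4

LEFT JOIN keeps every accounts row; unmatched ones get NULL for transactions columns.
Group by accounts.id and compute COUNT(t.id). COUNT(col) of an all-NULL group is 0.
  1: ids {2, 3, 6, 7, 11} → COUNT(t.id)=5
  7: ids {4, 5} → COUNT(t.id)=2
  9: ids {—} → COUNT(t.id)=0
  12: ids {1, 8, 9, 10} → COUNT(t.id)=4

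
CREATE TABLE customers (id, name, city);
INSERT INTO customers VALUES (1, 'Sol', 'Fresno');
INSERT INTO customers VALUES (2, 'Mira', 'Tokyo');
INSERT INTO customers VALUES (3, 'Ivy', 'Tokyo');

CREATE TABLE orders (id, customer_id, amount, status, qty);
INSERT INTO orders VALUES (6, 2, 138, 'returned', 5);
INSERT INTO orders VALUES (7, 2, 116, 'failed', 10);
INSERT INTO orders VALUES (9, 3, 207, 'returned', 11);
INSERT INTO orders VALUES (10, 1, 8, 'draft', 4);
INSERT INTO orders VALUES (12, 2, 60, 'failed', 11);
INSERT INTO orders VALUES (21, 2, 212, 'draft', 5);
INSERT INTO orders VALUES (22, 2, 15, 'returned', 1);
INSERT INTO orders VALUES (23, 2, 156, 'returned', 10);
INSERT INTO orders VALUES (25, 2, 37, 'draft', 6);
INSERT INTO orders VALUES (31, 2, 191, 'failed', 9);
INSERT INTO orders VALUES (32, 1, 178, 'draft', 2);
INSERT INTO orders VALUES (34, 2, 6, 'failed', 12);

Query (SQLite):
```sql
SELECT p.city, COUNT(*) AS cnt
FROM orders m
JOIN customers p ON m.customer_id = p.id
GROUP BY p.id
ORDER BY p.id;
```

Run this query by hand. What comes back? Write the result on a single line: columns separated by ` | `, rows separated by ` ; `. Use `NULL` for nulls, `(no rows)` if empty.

Fresno | 2 ; Tokyo | 9 ; Tokyo | 1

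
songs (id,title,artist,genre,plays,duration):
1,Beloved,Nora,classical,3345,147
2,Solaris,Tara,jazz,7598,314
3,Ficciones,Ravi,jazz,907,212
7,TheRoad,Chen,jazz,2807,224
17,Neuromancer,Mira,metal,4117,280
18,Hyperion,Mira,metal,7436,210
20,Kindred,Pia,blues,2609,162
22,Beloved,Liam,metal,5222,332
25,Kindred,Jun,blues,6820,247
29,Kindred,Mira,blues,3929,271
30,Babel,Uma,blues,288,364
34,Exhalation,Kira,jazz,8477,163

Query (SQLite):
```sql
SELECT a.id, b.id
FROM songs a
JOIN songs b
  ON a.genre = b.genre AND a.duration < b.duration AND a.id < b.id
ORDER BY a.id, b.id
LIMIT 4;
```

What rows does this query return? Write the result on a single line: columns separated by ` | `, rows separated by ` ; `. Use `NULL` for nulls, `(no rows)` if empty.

Pairs (a,b) with same genre, a.duration < b.duration, a.id < b.id.
genre groups: blues:{20,25,29,30} classical:{1} jazz:{2,3,7,34} metal:{17,18,22}
Ordered by (a.id, b.id); first 4.

3 | 7 ; 17 | 22 ; 18 | 22 ; 20 | 25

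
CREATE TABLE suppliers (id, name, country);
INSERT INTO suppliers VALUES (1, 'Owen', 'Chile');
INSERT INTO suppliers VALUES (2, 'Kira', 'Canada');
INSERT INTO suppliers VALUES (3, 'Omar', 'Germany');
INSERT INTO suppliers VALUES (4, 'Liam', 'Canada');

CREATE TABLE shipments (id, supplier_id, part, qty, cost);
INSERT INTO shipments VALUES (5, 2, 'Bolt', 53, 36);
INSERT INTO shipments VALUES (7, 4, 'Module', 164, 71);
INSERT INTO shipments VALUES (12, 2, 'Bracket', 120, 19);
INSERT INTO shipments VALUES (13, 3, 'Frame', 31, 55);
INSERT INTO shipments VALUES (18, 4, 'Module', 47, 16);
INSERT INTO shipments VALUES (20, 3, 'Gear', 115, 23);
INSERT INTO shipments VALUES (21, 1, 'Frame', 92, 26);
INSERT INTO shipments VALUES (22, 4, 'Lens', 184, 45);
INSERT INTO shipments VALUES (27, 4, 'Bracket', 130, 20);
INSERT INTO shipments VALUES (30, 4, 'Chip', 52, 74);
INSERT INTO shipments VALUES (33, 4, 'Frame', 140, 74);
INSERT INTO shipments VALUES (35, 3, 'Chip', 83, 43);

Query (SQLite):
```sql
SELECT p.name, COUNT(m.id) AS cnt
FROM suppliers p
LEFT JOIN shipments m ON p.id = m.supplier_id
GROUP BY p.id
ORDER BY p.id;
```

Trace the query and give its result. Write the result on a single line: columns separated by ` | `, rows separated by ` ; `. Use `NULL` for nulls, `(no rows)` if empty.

Owen | 1 ; Kira | 2 ; Omar | 3 ; Liam | 6

LEFT JOIN keeps every suppliers row; unmatched ones get NULL for shipments columns.
Group by suppliers.id and compute COUNT(m.id). COUNT(col) of an all-NULL group is 0.
  1: ids {21} → COUNT(m.id)=1
  2: ids {5, 12} → COUNT(m.id)=2
  3: ids {13, 20, 35} → COUNT(m.id)=3
  4: ids {7, 18, 22, 27, 30, 33} → COUNT(m.id)=6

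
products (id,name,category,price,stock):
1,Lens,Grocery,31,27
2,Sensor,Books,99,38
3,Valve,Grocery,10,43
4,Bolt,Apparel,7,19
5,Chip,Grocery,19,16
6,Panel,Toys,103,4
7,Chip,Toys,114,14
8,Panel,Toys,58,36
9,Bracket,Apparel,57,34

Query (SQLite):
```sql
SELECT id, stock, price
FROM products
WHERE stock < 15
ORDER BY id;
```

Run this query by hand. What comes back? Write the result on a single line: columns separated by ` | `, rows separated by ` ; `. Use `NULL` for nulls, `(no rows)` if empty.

6 | 4 | 103 ; 7 | 14 | 114

stock < 15: ids {6, 7}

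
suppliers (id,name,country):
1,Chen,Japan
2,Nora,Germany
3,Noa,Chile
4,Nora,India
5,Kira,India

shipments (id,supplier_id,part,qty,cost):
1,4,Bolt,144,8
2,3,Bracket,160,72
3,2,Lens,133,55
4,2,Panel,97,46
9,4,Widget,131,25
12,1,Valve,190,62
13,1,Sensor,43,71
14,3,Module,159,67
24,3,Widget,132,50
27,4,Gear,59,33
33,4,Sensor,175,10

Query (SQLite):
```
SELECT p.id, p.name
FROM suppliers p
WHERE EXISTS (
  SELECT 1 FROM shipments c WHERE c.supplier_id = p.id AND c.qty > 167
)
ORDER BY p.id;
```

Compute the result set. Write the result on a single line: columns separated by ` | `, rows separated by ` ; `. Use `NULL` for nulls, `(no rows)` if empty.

For each suppliers row, check whether any shipments with matching supplier_id has qty > 167.
Keep rows where that is true.

1 | Chen ; 4 | Nora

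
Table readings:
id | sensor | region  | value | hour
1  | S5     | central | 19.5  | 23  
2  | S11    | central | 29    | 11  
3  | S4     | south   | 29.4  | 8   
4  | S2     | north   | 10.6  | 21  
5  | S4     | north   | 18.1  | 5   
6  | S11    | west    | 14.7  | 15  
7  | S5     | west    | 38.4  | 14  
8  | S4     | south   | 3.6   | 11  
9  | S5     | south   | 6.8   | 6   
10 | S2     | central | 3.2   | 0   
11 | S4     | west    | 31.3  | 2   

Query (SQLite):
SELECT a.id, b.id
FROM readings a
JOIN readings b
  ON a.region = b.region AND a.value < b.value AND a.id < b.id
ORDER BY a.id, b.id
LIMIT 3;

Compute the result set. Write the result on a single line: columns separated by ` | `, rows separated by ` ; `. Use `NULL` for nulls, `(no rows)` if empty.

Pairs (a,b) with same region, a.value < b.value, a.id < b.id.
region groups: central:{1,2,10} north:{4,5} south:{3,8,9} west:{6,7,11}
Ordered by (a.id, b.id); first 3.

1 | 2 ; 4 | 5 ; 6 | 7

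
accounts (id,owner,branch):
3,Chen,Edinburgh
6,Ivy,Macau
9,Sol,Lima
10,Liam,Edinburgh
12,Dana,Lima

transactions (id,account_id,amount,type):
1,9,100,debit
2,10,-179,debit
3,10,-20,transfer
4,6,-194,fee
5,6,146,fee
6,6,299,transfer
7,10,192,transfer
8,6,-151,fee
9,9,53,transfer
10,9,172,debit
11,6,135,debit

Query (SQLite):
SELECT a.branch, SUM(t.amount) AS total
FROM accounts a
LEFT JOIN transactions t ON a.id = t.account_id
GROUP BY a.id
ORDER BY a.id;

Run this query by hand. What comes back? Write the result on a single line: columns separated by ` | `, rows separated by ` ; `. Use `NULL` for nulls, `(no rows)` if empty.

Edinburgh | NULL ; Macau | 235 ; Lima | 325 ; Edinburgh | -7 ; Lima | NULL

LEFT JOIN keeps every accounts row; unmatched ones get NULL for transactions columns.
Group by accounts.id and compute SUM(t.amount). SUM over an all-NULL group is NULL.
  3: ids {—} → SUM(t.amount)=NULL
  6: ids {4, 5, 6, 8, 11} → SUM(t.amount)=235
  9: ids {1, 9, 10} → SUM(t.amount)=325
  10: ids {2, 3, 7} → SUM(t.amount)=-7
  12: ids {—} → SUM(t.amount)=NULL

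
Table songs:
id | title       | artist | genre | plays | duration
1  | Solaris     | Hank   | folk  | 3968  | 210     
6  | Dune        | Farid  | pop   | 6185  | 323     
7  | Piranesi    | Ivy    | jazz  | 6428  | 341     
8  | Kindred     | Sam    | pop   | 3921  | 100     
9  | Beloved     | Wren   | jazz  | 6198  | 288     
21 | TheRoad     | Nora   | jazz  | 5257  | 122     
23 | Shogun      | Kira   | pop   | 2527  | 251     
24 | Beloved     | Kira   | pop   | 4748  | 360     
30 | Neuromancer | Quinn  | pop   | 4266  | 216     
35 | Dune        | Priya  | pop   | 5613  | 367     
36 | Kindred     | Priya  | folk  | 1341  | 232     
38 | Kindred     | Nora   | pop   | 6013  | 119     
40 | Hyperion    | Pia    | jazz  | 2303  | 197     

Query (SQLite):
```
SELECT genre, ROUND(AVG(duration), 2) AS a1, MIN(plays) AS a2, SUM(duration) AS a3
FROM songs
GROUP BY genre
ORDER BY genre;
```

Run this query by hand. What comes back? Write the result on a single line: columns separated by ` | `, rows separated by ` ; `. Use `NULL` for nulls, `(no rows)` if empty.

folk | 221 | 1341 | 442 ; jazz | 237 | 2303 | 948 ; pop | 248 | 2527 | 1736

Group songs by genre.
Per group compute: ROUND(AVG(duration), 2), MIN(plays), SUM(duration).
  folk: ids {1, 36} → ROUND(AVG(duration), 2)=221, MIN(plays)=1341, SUM(duration)=442
  jazz: ids {7, 9, 21, 40} → ROUND(AVG(duration), 2)=237, MIN(plays)=2303, SUM(duration)=948
  pop: ids {6, 8, 23, 24, 30, 35, 38} → ROUND(AVG(duration), 2)=248, MIN(plays)=2527, SUM(duration)=1736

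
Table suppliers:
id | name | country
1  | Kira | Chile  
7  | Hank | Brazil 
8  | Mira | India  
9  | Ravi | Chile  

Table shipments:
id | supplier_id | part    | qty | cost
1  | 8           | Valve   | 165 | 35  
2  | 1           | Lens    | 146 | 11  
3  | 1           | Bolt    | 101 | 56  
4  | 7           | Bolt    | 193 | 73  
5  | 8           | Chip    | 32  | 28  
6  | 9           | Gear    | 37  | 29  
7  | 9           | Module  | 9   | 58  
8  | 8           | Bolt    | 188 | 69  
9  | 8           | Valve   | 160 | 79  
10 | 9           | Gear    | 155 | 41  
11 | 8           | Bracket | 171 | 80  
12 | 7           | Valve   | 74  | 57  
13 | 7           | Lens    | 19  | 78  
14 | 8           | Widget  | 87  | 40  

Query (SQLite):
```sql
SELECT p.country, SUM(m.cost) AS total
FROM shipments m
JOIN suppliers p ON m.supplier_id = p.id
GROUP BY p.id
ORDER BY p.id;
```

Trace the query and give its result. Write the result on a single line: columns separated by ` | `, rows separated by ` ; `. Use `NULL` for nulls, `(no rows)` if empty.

Join each shipments row to its suppliers via supplier_id.
Group joined rows by suppliers.id; compute SUM(m.cost) per group.
  1: ids {2, 3} → SUM(m.cost)=67
  7: ids {4, 12, 13} → SUM(m.cost)=208
  8: ids {1, 5, 8, 9, 11, 14} → SUM(m.cost)=331
  9: ids {6, 7, 10} → SUM(m.cost)=128

Chile | 67 ; Brazil | 208 ; India | 331 ; Chile | 128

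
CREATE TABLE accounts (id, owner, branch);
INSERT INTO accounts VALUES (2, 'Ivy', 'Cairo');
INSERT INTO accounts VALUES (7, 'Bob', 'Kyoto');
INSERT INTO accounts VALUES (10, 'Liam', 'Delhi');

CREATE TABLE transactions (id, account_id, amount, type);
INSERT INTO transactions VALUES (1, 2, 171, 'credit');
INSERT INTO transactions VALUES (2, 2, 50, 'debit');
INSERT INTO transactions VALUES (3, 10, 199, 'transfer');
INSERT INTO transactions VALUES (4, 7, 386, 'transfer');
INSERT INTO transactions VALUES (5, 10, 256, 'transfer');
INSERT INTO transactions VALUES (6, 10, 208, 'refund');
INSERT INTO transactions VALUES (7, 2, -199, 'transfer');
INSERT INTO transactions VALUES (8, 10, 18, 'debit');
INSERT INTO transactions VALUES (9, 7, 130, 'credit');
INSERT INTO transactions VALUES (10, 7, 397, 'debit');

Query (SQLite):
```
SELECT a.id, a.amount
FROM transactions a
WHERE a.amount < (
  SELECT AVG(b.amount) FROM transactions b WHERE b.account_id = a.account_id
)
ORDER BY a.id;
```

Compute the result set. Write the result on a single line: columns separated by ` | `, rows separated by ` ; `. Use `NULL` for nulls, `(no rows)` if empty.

7 | -199 ; 8 | 18 ; 9 | 130

For each transactions row a, compute AVG(amount) over rows sharing a.account_id.
Keep row a if a.amount < that per-group AVG.
  account_id=2: AVG(amount) = 7.333333
  account_id=7: AVG(amount) = 304.333333
  account_id=10: AVG(amount) = 170.25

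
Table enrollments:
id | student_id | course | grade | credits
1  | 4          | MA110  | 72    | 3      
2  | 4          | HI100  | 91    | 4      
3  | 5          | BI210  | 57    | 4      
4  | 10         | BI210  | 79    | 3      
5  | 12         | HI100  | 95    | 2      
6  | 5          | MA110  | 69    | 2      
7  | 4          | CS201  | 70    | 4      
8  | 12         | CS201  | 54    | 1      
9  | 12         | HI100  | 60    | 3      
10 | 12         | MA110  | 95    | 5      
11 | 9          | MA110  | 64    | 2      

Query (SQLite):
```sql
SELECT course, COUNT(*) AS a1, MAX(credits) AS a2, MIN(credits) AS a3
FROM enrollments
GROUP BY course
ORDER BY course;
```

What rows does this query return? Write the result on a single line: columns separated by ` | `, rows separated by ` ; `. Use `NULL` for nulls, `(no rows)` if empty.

BI210 | 2 | 4 | 3 ; CS201 | 2 | 4 | 1 ; HI100 | 3 | 4 | 2 ; MA110 | 4 | 5 | 2

Group enrollments by course.
Per group compute: COUNT(*), MAX(credits), MIN(credits).
  BI210: ids {3, 4} → COUNT(*)=2, MAX(credits)=4, MIN(credits)=3
  CS201: ids {7, 8} → COUNT(*)=2, MAX(credits)=4, MIN(credits)=1
  HI100: ids {2, 5, 9} → COUNT(*)=3, MAX(credits)=4, MIN(credits)=2
  MA110: ids {1, 6, 10, 11} → COUNT(*)=4, MAX(credits)=5, MIN(credits)=2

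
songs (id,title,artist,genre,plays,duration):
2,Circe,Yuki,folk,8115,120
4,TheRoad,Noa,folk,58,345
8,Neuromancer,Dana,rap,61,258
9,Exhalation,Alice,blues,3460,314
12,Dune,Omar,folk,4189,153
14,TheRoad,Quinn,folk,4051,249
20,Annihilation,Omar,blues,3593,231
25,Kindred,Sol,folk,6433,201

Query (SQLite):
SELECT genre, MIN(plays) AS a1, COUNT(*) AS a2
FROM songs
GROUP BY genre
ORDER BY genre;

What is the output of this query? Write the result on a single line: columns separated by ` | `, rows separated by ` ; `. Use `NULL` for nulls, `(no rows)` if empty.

blues | 3460 | 2 ; folk | 58 | 5 ; rap | 61 | 1

Group songs by genre.
Per group compute: MIN(plays), COUNT(*).
  blues: ids {9, 20} → MIN(plays)=3460, COUNT(*)=2
  folk: ids {2, 4, 12, 14, 25} → MIN(plays)=58, COUNT(*)=5
  rap: ids {8} → MIN(plays)=61, COUNT(*)=1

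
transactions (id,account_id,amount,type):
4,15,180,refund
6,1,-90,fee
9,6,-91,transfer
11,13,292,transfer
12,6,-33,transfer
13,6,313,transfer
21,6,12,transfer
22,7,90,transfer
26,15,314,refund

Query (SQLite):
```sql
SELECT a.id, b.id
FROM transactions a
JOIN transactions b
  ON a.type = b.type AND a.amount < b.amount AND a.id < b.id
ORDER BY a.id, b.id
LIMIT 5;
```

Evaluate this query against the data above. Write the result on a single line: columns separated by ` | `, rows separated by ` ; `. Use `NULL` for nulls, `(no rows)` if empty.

4 | 26 ; 9 | 11 ; 9 | 12 ; 9 | 13 ; 9 | 21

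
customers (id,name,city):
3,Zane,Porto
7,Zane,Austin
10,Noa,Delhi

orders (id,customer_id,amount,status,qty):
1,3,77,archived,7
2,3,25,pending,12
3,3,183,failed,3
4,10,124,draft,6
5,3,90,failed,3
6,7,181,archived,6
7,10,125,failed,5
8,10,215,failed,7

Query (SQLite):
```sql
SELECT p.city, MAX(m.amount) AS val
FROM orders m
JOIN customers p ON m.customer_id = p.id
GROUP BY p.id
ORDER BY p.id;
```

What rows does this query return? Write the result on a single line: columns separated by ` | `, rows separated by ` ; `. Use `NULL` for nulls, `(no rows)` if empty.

Join each orders row to its customers via customer_id.
Group joined rows by customers.id; compute MAX(m.amount) per group.
  3: ids {1, 2, 3, 5} → MAX(m.amount)=183
  7: ids {6} → MAX(m.amount)=181
  10: ids {4, 7, 8} → MAX(m.amount)=215

Porto | 183 ; Austin | 181 ; Delhi | 215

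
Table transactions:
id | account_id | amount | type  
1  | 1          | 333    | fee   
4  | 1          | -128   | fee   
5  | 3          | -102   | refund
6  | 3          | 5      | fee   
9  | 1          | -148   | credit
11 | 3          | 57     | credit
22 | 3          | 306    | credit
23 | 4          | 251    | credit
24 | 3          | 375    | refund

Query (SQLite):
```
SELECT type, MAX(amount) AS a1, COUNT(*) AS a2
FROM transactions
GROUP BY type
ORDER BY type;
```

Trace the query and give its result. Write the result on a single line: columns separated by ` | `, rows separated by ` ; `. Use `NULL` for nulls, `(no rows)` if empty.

Group transactions by type.
Per group compute: MAX(amount), COUNT(*).
  credit: ids {9, 11, 22, 23} → MAX(amount)=306, COUNT(*)=4
  fee: ids {1, 4, 6} → MAX(amount)=333, COUNT(*)=3
  refund: ids {5, 24} → MAX(amount)=375, COUNT(*)=2

credit | 306 | 4 ; fee | 333 | 3 ; refund | 375 | 2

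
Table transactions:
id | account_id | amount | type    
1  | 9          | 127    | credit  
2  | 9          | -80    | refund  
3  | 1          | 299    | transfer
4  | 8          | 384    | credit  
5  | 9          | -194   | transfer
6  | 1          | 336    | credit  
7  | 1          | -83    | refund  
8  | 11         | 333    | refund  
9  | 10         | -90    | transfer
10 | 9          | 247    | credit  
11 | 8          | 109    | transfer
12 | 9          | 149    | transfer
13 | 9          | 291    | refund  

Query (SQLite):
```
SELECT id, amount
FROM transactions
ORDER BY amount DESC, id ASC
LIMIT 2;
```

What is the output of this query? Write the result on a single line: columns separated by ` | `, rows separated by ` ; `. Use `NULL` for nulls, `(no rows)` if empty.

4 | 384 ; 6 | 336

Sort by amount desc, tiebreak id asc: (384, id=4), (336, id=6), (333, id=8), (299, id=3), (291, id=13) …. Take first 2.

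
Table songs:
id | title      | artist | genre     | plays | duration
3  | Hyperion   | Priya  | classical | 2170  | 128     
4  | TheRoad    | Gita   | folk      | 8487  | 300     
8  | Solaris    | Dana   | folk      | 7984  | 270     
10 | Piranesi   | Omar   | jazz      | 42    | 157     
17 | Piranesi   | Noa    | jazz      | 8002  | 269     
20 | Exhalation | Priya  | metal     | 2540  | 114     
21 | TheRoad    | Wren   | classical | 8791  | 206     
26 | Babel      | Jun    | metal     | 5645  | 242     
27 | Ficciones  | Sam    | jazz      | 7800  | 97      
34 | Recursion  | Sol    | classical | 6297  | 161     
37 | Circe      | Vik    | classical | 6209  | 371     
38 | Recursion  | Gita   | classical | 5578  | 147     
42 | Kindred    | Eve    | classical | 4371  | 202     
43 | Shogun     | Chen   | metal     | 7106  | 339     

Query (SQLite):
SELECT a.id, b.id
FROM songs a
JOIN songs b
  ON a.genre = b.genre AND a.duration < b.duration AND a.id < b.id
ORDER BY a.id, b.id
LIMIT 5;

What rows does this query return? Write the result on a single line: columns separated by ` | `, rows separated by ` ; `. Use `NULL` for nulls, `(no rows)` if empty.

3 | 21 ; 3 | 34 ; 3 | 37 ; 3 | 38 ; 3 | 42

Pairs (a,b) with same genre, a.duration < b.duration, a.id < b.id.
genre groups: classical:{3,21,34,37,38,42} folk:{4,8} jazz:{10,17,27} metal:{20,26,43}
Ordered by (a.id, b.id); first 5.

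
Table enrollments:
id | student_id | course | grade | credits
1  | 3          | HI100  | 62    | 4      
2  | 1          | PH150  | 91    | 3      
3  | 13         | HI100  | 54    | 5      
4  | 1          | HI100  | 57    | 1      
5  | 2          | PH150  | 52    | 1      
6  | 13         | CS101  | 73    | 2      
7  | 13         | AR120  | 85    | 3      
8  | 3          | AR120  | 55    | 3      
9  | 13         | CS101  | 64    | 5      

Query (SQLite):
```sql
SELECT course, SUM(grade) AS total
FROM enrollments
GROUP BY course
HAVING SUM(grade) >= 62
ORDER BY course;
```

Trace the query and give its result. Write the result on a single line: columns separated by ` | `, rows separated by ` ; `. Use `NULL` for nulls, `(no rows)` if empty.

Partition enrollments by course; compute SUM(grade) within each group.
HAVING: keep groups where SUM(grade) >= 62.
  AR120: ids {7, 8} → SUM(grade)=140
  CS101: ids {6, 9} → SUM(grade)=137
  HI100: ids {1, 3, 4} → SUM(grade)=173
  PH150: ids {2, 5} → SUM(grade)=143

AR120 | 140 ; CS101 | 137 ; HI100 | 173 ; PH150 | 143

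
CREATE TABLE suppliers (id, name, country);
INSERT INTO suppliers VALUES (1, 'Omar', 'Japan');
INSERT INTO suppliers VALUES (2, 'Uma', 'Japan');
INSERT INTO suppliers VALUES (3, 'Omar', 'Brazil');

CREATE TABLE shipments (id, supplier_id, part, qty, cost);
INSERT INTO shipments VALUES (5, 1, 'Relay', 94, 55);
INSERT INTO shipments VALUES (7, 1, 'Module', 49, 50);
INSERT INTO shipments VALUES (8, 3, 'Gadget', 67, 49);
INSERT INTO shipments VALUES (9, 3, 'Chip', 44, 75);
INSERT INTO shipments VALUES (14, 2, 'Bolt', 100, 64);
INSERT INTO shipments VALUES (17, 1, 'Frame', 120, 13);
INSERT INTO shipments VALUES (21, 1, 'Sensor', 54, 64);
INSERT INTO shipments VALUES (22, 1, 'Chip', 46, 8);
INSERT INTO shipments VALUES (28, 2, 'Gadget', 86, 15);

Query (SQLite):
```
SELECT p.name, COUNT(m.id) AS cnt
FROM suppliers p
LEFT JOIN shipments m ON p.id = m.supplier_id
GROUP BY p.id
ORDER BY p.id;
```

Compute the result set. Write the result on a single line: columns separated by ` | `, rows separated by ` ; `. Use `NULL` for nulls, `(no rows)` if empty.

Omar | 5 ; Uma | 2 ; Omar | 2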